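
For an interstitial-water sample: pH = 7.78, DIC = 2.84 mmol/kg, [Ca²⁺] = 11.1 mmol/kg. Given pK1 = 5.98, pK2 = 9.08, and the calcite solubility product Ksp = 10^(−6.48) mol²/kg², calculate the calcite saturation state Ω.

Ω = 4.48

α₂ = 1 / (1 + [H⁺]/K2 + [H⁺]²/(K1K2)) = 1 / (1 + 10^+1.30 + 10^-0.50)
   = 1 / (1 + 19.953 + 0.31623) = 1/21.269 = 0.04702
[CO3²⁻] = α₂ × DIC = 0.04702 × 2.84 = 0.1335 mmol/kg
Ksp = 10^(−6.48) = 3.311×10^-7
Ω = [Ca²⁺][CO3²⁻]/Ksp = (11.1×10^-3)(1.335×10^-4) / 3.311×10^-7 = 4.48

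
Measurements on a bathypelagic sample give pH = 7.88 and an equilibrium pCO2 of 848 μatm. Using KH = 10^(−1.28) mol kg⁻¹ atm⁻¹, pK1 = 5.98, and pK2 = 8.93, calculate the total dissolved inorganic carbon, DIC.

[CO2*] = KH · pCO2 = 10^(−1.28) × 848×10^-6 = 4.450×10^-5 mol/kg
α₀ = 1/(1 + K1/[H⁺] + K1K2/[H⁺]²) = 1/(1 + 10^+1.90 + 10^+0.85) = 0.01143
DIC = [CO2*]/α₀ = 4.450×10^-5 / 0.01143 = 3.89 mmol/kg

DIC = 3.89 mmol/kg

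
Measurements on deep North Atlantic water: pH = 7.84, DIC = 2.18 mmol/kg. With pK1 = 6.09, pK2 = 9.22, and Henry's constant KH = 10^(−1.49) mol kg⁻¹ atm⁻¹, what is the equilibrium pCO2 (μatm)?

pCO2 = 1130 μatm

α₀ = 1 / (1 + K1/[H⁺] + K1K2/[H⁺]²) = 1 / (1 + 10^+1.75 + 10^+0.37)
   = 1 / (1 + 56.234 + 2.3442) = 1/59.578 = 0.01678
[CO2*] = α₀ × DIC = 0.01678 × 2.18 = 0.03659 mmol/kg
pCO2 = [CO2*]/KH = 3.659×10^-5 / 3.236×10^-2 = 1130 μatm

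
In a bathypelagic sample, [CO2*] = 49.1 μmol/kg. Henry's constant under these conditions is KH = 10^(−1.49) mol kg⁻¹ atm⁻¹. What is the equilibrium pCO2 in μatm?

KH = 10^(−1.49) = 3.236×10^-2 mol kg⁻¹ atm⁻¹
pCO2 = [CO2*]/KH = 49.1×10^-6 / 3.236×10^-2 = 1.52×10^-3 atm = 1520 μatm

pCO2 = 1520 μatm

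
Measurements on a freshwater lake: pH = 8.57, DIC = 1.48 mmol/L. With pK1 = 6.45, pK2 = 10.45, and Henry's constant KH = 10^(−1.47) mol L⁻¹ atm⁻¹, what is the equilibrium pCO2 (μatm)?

α₀ = 1 / (1 + K1/[H⁺] + K1K2/[H⁺]²) = 1 / (1 + 10^+2.12 + 10^+0.24)
   = 1 / (1 + 131.83 + 1.7378) = 1/134.56 = 0.007431
[CO2*] = α₀ × DIC = 0.007431 × 1.48 = 0.01100 mmol/L = 11.00 μmol/L
pCO2 = [CO2*]/KH = 1.100×10^-5 / 3.388×10^-2 = 325 μatm

pCO2 = 325 μatm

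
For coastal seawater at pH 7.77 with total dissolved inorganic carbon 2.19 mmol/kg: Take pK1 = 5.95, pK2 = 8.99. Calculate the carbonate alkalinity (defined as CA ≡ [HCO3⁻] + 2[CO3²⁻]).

CA = 2.28 mmol/kg

CA = [HCO3⁻] + 2[CO3²⁻] = (α₁ + 2α₂)·DIC
At pH 7.77: [H⁺]/K1 = 10^-1.82 = 0.015136, K2/[H⁺] = 10^-1.22 = 0.060256
α₁ = 1/(1 + 0.015136 + 0.060256) = 1/1.0754 = 0.9299; α₂ = α₁·K2/[H⁺] = 0.05603
α₁ + 2α₂ = 1.0420
CA = 1.0420 × 2.19 = 2.28 mmol/kg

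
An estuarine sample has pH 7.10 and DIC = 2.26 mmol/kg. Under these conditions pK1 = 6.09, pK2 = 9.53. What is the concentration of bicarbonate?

α₁ = 1 / (1 + [H⁺]/K1 + K2/[H⁺]) = 1 / (1 + 10^-1.01 + 10^-2.43)
   = 1 / (1 + 0.097724 + 0.0037154) = 1/1.1014 = 0.9079
[HCO3⁻] = α₁ × DIC = 0.9079 × 2.26 = 2.05 mmol/kg

[HCO3⁻] = 2.05 mmol/kg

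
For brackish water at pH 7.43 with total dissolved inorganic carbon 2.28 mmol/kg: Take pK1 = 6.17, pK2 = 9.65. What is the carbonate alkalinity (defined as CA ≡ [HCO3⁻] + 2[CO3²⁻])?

CA = [HCO3⁻] + 2[CO3²⁻] = (α₁ + 2α₂)·DIC
At pH 7.43: [H⁺]/K1 = 10^-1.26 = 0.054954, K2/[H⁺] = 10^-2.22 = 0.0060256
α₁ = 1/(1 + 0.054954 + 0.0060256) = 1/1.0610 = 0.9425; α₂ = α₁·K2/[H⁺] = 0.005679
α₁ + 2α₂ = 0.9539
CA = 0.9539 × 2.28 = 2.17 mmol/kg

CA = 2.17 mmol/kg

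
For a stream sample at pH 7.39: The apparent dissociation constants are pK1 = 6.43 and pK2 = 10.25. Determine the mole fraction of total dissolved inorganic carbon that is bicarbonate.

α₁ = 0.900

α₁ = 1 / (1 + [H⁺]/K1 + K2/[H⁺]) = 1 / (1 + 10^-0.96 + 10^-2.86)
   = 1 / (1 + 0.10965 + 0.0013804) = 1/1.1110 = 0.9001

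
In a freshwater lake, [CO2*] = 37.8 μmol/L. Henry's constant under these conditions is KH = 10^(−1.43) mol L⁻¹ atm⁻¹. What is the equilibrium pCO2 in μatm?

pCO2 = 1020 μatm

KH = 10^(−1.43) = 3.715×10^-2 mol L⁻¹ atm⁻¹
pCO2 = [CO2*]/KH = 37.8×10^-6 / 3.715×10^-2 = 1.02×10^-3 atm = 1020 μatm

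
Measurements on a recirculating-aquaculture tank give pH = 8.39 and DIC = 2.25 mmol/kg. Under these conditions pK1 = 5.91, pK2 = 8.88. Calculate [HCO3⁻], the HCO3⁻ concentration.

[HCO3⁻] = 1.70 mmol/kg

α₁ = 1 / (1 + [H⁺]/K1 + K2/[H⁺]) = 1 / (1 + 10^-2.48 + 10^-0.49)
   = 1 / (1 + 0.0033113 + 0.32359) = 1/1.3269 = 0.7536
[HCO3⁻] = α₁ × DIC = 0.7536 × 2.25 = 1.70 mmol/kg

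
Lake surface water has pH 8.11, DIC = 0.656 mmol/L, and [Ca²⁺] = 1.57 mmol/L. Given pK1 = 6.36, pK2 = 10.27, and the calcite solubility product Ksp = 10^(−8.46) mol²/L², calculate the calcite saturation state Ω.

Ω = 2.01

α₂ = 1 / (1 + [H⁺]/K2 + [H⁺]²/(K1K2)) = 1 / (1 + 10^+2.16 + 10^+0.41)
   = 1 / (1 + 144.54 + 2.5704) = 1/148.11 = 0.006752
[CO3²⁻] = α₂ × DIC = 0.006752 × 0.656 = 0.004429 mmol/L = 4.429 μmol/L
Ksp = 10^(−8.46) = 3.467×10^-9
Ω = [Ca²⁺][CO3²⁻]/Ksp = (1.57×10^-3)(4.429×10^-6) / 3.467×10^-9 = 2.01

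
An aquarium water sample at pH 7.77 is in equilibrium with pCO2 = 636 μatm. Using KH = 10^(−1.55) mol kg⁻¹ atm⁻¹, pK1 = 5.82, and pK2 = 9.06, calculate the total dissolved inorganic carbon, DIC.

[CO2*] = KH · pCO2 = 10^(−1.55) × 636×10^-6 = 1.792×10^-5 mol/kg
α₀ = 1/(1 + K1/[H⁺] + K1K2/[H⁺]²) = 1/(1 + 10^+1.95 + 10^+0.66) = 0.01056
DIC = [CO2*]/α₀ = 1.792×10^-5 / 0.01056 = 1.70 mmol/kg

DIC = 1.70 mmol/kg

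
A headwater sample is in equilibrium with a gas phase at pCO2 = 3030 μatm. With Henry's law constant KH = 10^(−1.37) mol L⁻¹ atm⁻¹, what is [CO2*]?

[CO2*] = 129 μmol/L

KH = 10^(−1.37) = 4.266×10^-2 mol L⁻¹ atm⁻¹
[CO2*] = KH · pCO2 = 4.266×10^-2 × 3030×10^-6 atm = 1.29×10^-4 mol/L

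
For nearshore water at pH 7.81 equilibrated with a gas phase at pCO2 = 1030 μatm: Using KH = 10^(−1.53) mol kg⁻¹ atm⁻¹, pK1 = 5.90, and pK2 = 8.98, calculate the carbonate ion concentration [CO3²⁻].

[CO3²⁻] = 0.167 mmol/kg

[CO2*] = KH · pCO2 = 10^(−1.53) × 1030×10^-6 = 3.040×10^-5 mol/kg
α₀ = 1/(1 + K1/[H⁺] + K1K2/[H⁺]²) = 1/(1 + 10^+1.91 + 10^+0.74) = 0.01139
DIC = [CO2*]/α₀ = 3.040×10^-5 / 0.01139 = 2.668 mmol/kg
[CO3²⁻] = α₂·DIC; α₂ = 0.06261, so [CO3²⁻] = 0.06261 × 2.668 = 0.167 mmol/kg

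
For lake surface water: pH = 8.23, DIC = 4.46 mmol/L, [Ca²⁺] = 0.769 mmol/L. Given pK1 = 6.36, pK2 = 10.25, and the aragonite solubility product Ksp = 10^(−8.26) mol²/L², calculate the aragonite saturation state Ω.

α₂ = 1 / (1 + [H⁺]/K2 + [H⁺]²/(K1K2)) = 1 / (1 + 10^+2.02 + 10^+0.15)
   = 1 / (1 + 104.71 + 1.4125) = 1/107.13 = 0.009335
[CO3²⁻] = α₂ × DIC = 0.009335 × 4.46 = 0.04163 mmol/L
Ksp = 10^(−8.26) = 5.495×10^-9
Ω = [Ca²⁺][CO3²⁻]/Ksp = (0.769×10^-3)(4.163×10^-5) / 5.495×10^-9 = 5.83

Ω = 5.83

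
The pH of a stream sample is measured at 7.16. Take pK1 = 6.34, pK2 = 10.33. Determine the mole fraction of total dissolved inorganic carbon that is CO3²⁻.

α₂ = 0.000587

α₂ = 1 / (1 + [H⁺]/K2 + [H⁺]²/(K1K2)) = 1 / (1 + 10^+3.17 + 10^+2.35)
   = 1 / (1 + 1479.1 + 223.87) = 1/1704.0 = 0.0005869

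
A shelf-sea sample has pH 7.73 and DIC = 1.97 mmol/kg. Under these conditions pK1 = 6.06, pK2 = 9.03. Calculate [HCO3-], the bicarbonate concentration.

α₁ = 1 / (1 + [H⁺]/K1 + K2/[H⁺]) = 1 / (1 + 10^-1.67 + 10^-1.30)
   = 1 / (1 + 0.021380 + 0.050119) = 1/1.0715 = 0.9333
[HCO3⁻] = α₁ × DIC = 0.9333 × 1.97 = 1.84 mmol/kg

[HCO3⁻] = 1.84 mmol/kg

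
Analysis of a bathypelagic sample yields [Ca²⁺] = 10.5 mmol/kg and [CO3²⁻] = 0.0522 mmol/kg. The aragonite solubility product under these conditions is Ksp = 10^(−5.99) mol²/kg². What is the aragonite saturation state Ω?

Ksp = 10^(−5.99) = 1.023×10^-6
Ω = [Ca²⁺][CO3²⁻]/Ksp = (10.5×10^-3)(0.0522×10^-3) / 1.023×10^-6 = 0.536

Ω = 0.536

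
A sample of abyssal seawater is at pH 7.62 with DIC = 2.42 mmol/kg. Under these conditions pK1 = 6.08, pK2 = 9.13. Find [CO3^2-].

[CO3²⁻] = 0.0706 mmol/kg

α₂ = 1 / (1 + [H⁺]/K2 + [H⁺]²/(K1K2)) = 1 / (1 + 10^+1.51 + 10^-0.03)
   = 1 / (1 + 32.359 + 0.93325) = 1/34.293 = 0.02916
[CO3²⁻] = α₂ × DIC = 0.02916 × 2.42 = 0.0706 mmol/kg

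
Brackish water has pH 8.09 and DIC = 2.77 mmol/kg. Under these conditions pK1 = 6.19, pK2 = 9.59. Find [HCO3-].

[HCO3⁻] = 2.65 mmol/kg

α₁ = 1 / (1 + [H⁺]/K1 + K2/[H⁺]) = 1 / (1 + 10^-1.90 + 10^-1.50)
   = 1 / (1 + 0.012589 + 0.031623) = 1/1.0442 = 0.9577
[HCO3⁻] = α₁ × DIC = 0.9577 × 2.77 = 2.65 mmol/kg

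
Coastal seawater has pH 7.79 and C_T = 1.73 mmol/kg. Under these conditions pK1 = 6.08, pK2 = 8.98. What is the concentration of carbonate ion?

[CO3²⁻] = 0.103 mmol/kg

α₂ = 1 / (1 + [H⁺]/K2 + [H⁺]²/(K1K2)) = 1 / (1 + 10^+1.19 + 10^-0.52)
   = 1 / (1 + 15.488 + 0.30200) = 1/16.790 = 0.05956
[CO3²⁻] = α₂ × DIC = 0.05956 × 1.73 = 0.103 mmol/kg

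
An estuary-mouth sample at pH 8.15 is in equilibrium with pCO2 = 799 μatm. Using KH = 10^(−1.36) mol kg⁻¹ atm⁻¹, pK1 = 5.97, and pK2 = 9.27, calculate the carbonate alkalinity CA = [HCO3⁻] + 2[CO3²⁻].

[CO2*] = KH · pCO2 = 10^(−1.36) × 799×10^-6 = 3.488×10^-5 mol/kg
α₀ = 1/(1 + K1/[H⁺] + K1K2/[H⁺]²) = 1/(1 + 10^+2.18 + 10^+1.06) = 0.006104
DIC = [CO2*]/α₀ = 3.488×10^-5 / 0.006104 = 5.714 mmol/kg
CA = (α₁ + 2α₂)·DIC = (0.9238 + 2×0.07008) × 5.714 = 6.08 mmol/kg

CA = 6.08 mmol/kg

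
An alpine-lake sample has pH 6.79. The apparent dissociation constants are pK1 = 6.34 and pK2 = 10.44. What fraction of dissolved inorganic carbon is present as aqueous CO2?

α₀ = 0.262

α₀ = 1 / (1 + K1/[H⁺] + K1K2/[H⁺]²) = 1 / (1 + 10^+0.45 + 10^-3.20)
   = 1 / (1 + 2.8184 + 0.00063096) = 1/3.8190 = 0.2618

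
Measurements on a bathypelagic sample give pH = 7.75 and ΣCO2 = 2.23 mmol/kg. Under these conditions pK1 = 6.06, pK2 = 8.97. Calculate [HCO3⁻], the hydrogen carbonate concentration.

[HCO3⁻] = 2.06 mmol/kg

α₁ = 1 / (1 + [H⁺]/K1 + K2/[H⁺]) = 1 / (1 + 10^-1.69 + 10^-1.22)
   = 1 / (1 + 0.020417 + 0.060256) = 1/1.0807 = 0.9253
[HCO3⁻] = α₁ × DIC = 0.9253 × 2.23 = 2.06 mmol/kg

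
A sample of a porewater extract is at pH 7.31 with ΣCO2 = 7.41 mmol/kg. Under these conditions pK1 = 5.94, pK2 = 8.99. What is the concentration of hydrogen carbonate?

α₁ = 1 / (1 + [H⁺]/K1 + K2/[H⁺]) = 1 / (1 + 10^-1.37 + 10^-1.68)
   = 1 / (1 + 0.042658 + 0.020893) = 1/1.0636 = 0.9402
[HCO3⁻] = α₁ × DIC = 0.9402 × 7.41 = 6.97 mmol/kg

[HCO3⁻] = 6.97 mmol/kg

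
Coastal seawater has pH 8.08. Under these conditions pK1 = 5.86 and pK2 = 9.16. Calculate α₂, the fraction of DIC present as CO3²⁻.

α₂ = 1 / (1 + [H⁺]/K2 + [H⁺]²/(K1K2)) = 1 / (1 + 10^+1.08 + 10^-1.14)
   = 1 / (1 + 12.023 + 0.072444) = 1/13.095 = 0.07636

α₂ = 0.0764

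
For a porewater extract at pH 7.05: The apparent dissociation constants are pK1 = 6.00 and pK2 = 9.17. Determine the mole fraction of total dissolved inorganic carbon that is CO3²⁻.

α₂ = 0.00692

α₂ = 1 / (1 + [H⁺]/K2 + [H⁺]²/(K1K2)) = 1 / (1 + 10^+2.12 + 10^+1.07)
   = 1 / (1 + 131.83 + 11.749) = 1/144.57 = 0.006917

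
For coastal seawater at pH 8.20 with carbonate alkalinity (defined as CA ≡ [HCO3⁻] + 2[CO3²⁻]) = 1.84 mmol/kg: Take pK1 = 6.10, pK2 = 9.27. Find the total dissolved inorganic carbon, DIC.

DIC = 1.72 mmol/kg

CA = [HCO3⁻] + 2[CO3²⁻] = (α₁ + 2α₂)·DIC
At pH 8.20: [H⁺]/K1 = 10^-2.10 = 0.0079433, K2/[H⁺] = 10^-1.07 = 0.085114
α₁ = 1/(1 + 0.0079433 + 0.085114) = 1/1.0931 = 0.9149; α₂ = α₁·K2/[H⁺] = 0.07787
α₁ + 2α₂ = 1.0706
DIC = CA / (α₁ + 2α₂) = 1.84 / 1.0706 = 1.72 mmol/kg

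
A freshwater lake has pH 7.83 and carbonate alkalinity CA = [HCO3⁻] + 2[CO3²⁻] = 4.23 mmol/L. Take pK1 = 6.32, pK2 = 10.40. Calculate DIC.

DIC = 4.35 mmol/L

CA = [HCO3⁻] + 2[CO3²⁻] = (α₁ + 2α₂)·DIC
At pH 7.83: [H⁺]/K1 = 10^-1.51 = 0.030903, K2/[H⁺] = 10^-2.57 = 0.0026915
α₁ = 1/(1 + 0.030903 + 0.0026915) = 1/1.0336 = 0.9675; α₂ = α₁·K2/[H⁺] = 0.002604
α₁ + 2α₂ = 0.9727
DIC = CA / (α₁ + 2α₂) = 4.23 / 0.9727 = 4.35 mmol/L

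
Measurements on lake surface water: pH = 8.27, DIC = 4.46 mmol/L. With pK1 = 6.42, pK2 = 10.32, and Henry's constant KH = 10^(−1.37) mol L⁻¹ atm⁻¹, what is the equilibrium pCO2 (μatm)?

α₀ = 1 / (1 + K1/[H⁺] + K1K2/[H⁺]²) = 1 / (1 + 10^+1.85 + 10^-0.20)
   = 1 / (1 + 70.795 + 0.63096) = 1/72.426 = 0.01381
[CO2*] = α₀ × DIC = 0.01381 × 4.46 = 0.06158 mmol/L
pCO2 = [CO2*]/KH = 6.158×10^-5 / 4.266×10^-2 = 1440 μatm

pCO2 = 1440 μatm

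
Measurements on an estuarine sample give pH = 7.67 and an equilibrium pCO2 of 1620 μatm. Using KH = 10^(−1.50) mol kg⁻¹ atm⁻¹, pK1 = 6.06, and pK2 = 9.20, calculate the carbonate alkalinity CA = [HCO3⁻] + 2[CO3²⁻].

CA = 2.21 mmol/kg

[CO2*] = KH · pCO2 = 10^(−1.50) × 1620×10^-6 = 5.123×10^-5 mol/kg
α₀ = 1/(1 + K1/[H⁺] + K1K2/[H⁺]²) = 1/(1 + 10^+1.61 + 10^+0.08) = 0.02329
DIC = [CO2*]/α₀ = 5.123×10^-5 / 0.02329 = 2.200 mmol/kg
CA = (α₁ + 2α₂)·DIC = (0.9487 + 2×0.02800) × 2.200 = 2.21 mmol/kg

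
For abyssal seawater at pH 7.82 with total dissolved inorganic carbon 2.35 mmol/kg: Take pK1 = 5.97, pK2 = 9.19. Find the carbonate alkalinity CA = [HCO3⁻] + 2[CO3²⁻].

CA = 2.41 mmol/kg

CA = [HCO3⁻] + 2[CO3²⁻] = (α₁ + 2α₂)·DIC
At pH 7.82: [H⁺]/K1 = 10^-1.85 = 0.014125, K2/[H⁺] = 10^-1.37 = 0.042658
α₁ = 1/(1 + 0.014125 + 0.042658) = 1/1.0568 = 0.9463; α₂ = α₁·K2/[H⁺] = 0.04037
α₁ + 2α₂ = 1.0270
CA = 1.0270 × 2.35 = 2.41 mmol/kg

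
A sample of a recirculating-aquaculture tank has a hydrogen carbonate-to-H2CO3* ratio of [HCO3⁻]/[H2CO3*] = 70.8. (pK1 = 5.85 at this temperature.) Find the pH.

From K1 = [H⁺][HCO3⁻]/[H2CO3*]:  pH = pK1 + log₁₀([HCO3⁻]/[H2CO3*])
log₁₀(70.8) = +1.850
pH = 5.85 + (+1.850) = 7.70

pH = 7.70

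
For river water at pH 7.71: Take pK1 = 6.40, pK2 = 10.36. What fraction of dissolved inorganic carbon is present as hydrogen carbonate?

α₁ = 0.951

α₁ = 1 / (1 + [H⁺]/K1 + K2/[H⁺]) = 1 / (1 + 10^-1.31 + 10^-2.65)
   = 1 / (1 + 0.048978 + 0.0022387) = 1/1.0512 = 0.9513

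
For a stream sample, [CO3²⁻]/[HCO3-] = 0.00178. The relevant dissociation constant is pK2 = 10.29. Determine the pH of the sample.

From K2 = [H⁺][CO3²⁻]/[HCO3-]:  pH = pK2 + log₁₀([CO3²⁻]/[HCO3-])
log₁₀(0.00178) = -2.750
pH = 10.29 + (-2.750) = 7.54

pH = 7.54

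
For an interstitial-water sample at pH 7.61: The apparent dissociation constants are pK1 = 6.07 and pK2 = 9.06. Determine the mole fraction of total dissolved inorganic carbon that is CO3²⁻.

α₂ = 1 / (1 + [H⁺]/K2 + [H⁺]²/(K1K2)) = 1 / (1 + 10^+1.45 + 10^-0.09)
   = 1 / (1 + 28.184 + 0.81283) = 1/29.997 = 0.03334

α₂ = 0.0333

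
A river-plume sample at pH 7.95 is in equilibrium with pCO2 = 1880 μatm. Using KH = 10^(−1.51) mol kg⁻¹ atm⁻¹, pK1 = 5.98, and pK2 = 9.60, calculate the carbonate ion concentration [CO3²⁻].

[CO3²⁻] = 0.121 mmol/kg

[CO2*] = KH · pCO2 = 10^(−1.51) × 1880×10^-6 = 5.810×10^-5 mol/kg
α₀ = 1/(1 + K1/[H⁺] + K1K2/[H⁺]²) = 1/(1 + 10^+1.97 + 10^+0.32) = 0.01037
DIC = [CO2*]/α₀ = 5.810×10^-5 / 0.01037 = 5.601 mmol/kg
[CO3²⁻] = α₂·DIC; α₂ = 0.02167, so [CO3²⁻] = 0.02167 × 5.601 = 0.121 mmol/kg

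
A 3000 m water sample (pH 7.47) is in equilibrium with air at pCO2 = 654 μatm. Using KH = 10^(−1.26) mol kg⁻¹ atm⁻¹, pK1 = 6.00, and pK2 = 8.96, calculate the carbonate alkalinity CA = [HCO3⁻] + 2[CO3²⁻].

[CO2*] = KH · pCO2 = 10^(−1.26) × 654×10^-6 = 3.594×10^-5 mol/kg
α₀ = 1/(1 + K1/[H⁺] + K1K2/[H⁺]²) = 1/(1 + 10^+1.47 + 10^-0.02) = 0.03178
DIC = [CO2*]/α₀ = 3.594×10^-5 / 0.03178 = 1.131 mmol/kg
CA = (α₁ + 2α₂)·DIC = (0.9379 + 2×0.03035) × 1.131 = 1.13 mmol/kg

CA = 1.13 mmol/kg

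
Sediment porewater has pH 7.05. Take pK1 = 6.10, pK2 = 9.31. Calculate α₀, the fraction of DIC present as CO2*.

α₀ = 1 / (1 + K1/[H⁺] + K1K2/[H⁺]²) = 1 / (1 + 10^+0.95 + 10^-1.31)
   = 1 / (1 + 8.9125 + 0.048978) = 1/9.9615 = 0.1004

α₀ = 0.100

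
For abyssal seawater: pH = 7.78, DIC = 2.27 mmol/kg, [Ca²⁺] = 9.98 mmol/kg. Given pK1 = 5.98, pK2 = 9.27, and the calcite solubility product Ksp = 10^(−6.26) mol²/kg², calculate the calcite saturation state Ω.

α₂ = 1 / (1 + [H⁺]/K2 + [H⁺]²/(K1K2)) = 1 / (1 + 10^+1.49 + 10^-0.31)
   = 1 / (1 + 30.903 + 0.48978) = 1/32.393 = 0.03087
[CO3²⁻] = α₂ × DIC = 0.03087 × 2.27 = 0.07008 mmol/kg
Ksp = 10^(−6.26) = 5.495×10^-7
Ω = [Ca²⁺][CO3²⁻]/Ksp = (9.98×10^-3)(7.008×10^-5) / 5.495×10^-7 = 1.27

Ω = 1.27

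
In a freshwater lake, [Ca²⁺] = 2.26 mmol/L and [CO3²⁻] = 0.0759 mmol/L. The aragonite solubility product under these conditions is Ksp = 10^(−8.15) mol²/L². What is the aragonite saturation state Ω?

Ω = 24.2

Ksp = 10^(−8.15) = 7.079×10^-9
Ω = [Ca²⁺][CO3²⁻]/Ksp = (2.26×10^-3)(0.0759×10^-3) / 7.079×10^-9 = 24.2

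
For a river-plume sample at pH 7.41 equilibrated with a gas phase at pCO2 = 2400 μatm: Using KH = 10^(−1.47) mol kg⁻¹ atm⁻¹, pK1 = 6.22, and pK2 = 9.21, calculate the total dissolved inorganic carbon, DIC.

[CO2*] = KH · pCO2 = 10^(−1.47) × 2400×10^-6 = 8.132×10^-5 mol/kg
α₀ = 1/(1 + K1/[H⁺] + K1K2/[H⁺]²) = 1/(1 + 10^+1.19 + 10^-0.61) = 0.05976
DIC = [CO2*]/α₀ = 8.132×10^-5 / 0.05976 = 1.36 mmol/kg

DIC = 1.36 mmol/kg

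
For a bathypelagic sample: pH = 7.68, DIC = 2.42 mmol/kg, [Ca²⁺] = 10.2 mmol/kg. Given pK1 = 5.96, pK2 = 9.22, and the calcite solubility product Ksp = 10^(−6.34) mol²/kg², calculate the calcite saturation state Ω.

Ω = 1.49

α₂ = 1 / (1 + [H⁺]/K2 + [H⁺]²/(K1K2)) = 1 / (1 + 10^+1.54 + 10^-0.18)
   = 1 / (1 + 34.674 + 0.66069) = 1/36.334 = 0.02752
[CO3²⁻] = α₂ × DIC = 0.02752 × 2.42 = 0.06660 mmol/kg
Ksp = 10^(−6.34) = 4.571×10^-7
Ω = [Ca²⁺][CO3²⁻]/Ksp = (10.2×10^-3)(6.660×10^-5) / 4.571×10^-7 = 1.49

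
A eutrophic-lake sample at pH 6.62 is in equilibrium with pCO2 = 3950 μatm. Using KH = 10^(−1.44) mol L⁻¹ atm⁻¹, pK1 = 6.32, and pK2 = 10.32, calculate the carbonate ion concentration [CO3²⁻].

[CO3²⁻] = 0.0571 μmol/L

[CO2*] = KH · pCO2 = 10^(−1.44) × 3950×10^-6 = 1.434×10^-4 mol/L
α₀ = 1/(1 + K1/[H⁺] + K1K2/[H⁺]²) = 1/(1 + 10^+0.30 + 10^-3.40) = 0.3338
DIC = [CO2*]/α₀ = 1.434×10^-4 / 0.3338 = 0.4296 mmol/L
[CO3²⁻] = α₂·DIC; α₂ = 0.0001329, so [CO3²⁻] = 0.0001329 × 0.4296 = 5.71×10^-5 mmol/L = 0.0571 μmol/L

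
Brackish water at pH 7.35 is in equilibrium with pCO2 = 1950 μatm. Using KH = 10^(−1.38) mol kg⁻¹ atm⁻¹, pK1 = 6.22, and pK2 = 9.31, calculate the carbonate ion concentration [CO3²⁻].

[CO3²⁻] = 12.0 μmol/kg

[CO2*] = KH · pCO2 = 10^(−1.38) × 1950×10^-6 = 8.129×10^-5 mol/kg
α₀ = 1/(1 + K1/[H⁺] + K1K2/[H⁺]²) = 1/(1 + 10^+1.13 + 10^-0.83) = 0.06832
DIC = [CO2*]/α₀ = 8.129×10^-5 / 0.06832 = 1.190 mmol/kg
[CO3²⁻] = α₂·DIC; α₂ = 0.01010, so [CO3²⁻] = 0.01010 × 1.190 = 0.0120 mmol/kg = 12.0 μmol/kg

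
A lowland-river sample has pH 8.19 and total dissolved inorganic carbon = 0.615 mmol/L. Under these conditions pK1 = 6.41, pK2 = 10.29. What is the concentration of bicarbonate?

[HCO3⁻] = 0.600 mmol/L

α₁ = 1 / (1 + [H⁺]/K1 + K2/[H⁺]) = 1 / (1 + 10^-1.78 + 10^-2.10)
   = 1 / (1 + 0.016596 + 0.0079433) = 1/1.0245 = 0.9760
[HCO3⁻] = α₁ × DIC = 0.9760 × 0.615 = 0.600 mmol/L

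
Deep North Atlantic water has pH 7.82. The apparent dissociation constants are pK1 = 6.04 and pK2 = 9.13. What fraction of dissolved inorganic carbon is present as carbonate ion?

α₂ = 0.0460

α₂ = 1 / (1 + [H⁺]/K2 + [H⁺]²/(K1K2)) = 1 / (1 + 10^+1.31 + 10^-0.47)
   = 1 / (1 + 20.417 + 0.33884) = 1/21.756 = 0.04596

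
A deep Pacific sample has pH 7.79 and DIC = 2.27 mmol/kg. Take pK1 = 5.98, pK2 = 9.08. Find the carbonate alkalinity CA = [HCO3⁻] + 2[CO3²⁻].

CA = [HCO3⁻] + 2[CO3²⁻] = (α₁ + 2α₂)·DIC
At pH 7.79: [H⁺]/K1 = 10^-1.81 = 0.015488, K2/[H⁺] = 10^-1.29 = 0.051286
α₁ = 1/(1 + 0.015488 + 0.051286) = 1/1.0668 = 0.9374; α₂ = α₁·K2/[H⁺] = 0.04808
α₁ + 2α₂ = 1.0336
CA = 1.0336 × 2.27 = 2.35 mmol/kg

CA = 2.35 mmol/kg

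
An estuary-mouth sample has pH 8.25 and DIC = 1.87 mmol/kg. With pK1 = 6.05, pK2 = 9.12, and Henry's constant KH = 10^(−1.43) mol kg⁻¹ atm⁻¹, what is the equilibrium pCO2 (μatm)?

pCO2 = 278 μatm

α₀ = 1 / (1 + K1/[H⁺] + K1K2/[H⁺]²) = 1 / (1 + 10^+2.20 + 10^+1.33)
   = 1 / (1 + 158.49 + 21.380) = 1/180.87 = 0.005529
[CO2*] = α₀ × DIC = 0.005529 × 1.87 = 0.01034 mmol/kg = 10.34 μmol/kg
pCO2 = [CO2*]/KH = 1.034×10^-5 / 3.715×10^-2 = 278 μatm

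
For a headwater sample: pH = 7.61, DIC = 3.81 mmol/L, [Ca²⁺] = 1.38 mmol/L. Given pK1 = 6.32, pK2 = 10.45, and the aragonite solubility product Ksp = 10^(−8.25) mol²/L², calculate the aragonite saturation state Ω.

α₂ = 1 / (1 + [H⁺]/K2 + [H⁺]²/(K1K2)) = 1 / (1 + 10^+2.84 + 10^+1.55)
   = 1 / (1 + 691.83 + 35.481) = 1/728.31 = 0.001373
[CO3²⁻] = α₂ × DIC = 0.001373 × 3.81 = 0.005231 mmol/L = 5.231 μmol/L
Ksp = 10^(−8.25) = 5.623×10^-9
Ω = [Ca²⁺][CO3²⁻]/Ksp = (1.38×10^-3)(5.231×10^-6) / 5.623×10^-9 = 1.28

Ω = 1.28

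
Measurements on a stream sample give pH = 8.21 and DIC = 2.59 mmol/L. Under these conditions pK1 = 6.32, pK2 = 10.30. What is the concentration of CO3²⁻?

α₂ = 1 / (1 + [H⁺]/K2 + [H⁺]²/(K1K2)) = 1 / (1 + 10^+2.09 + 10^+0.20)
   = 1 / (1 + 123.03 + 1.5849) = 1/125.61 = 0.007961
[CO3²⁻] = α₂ × DIC = 0.007961 × 2.59 = 0.0206 mmol/L

[CO3²⁻] = 0.0206 mmol/L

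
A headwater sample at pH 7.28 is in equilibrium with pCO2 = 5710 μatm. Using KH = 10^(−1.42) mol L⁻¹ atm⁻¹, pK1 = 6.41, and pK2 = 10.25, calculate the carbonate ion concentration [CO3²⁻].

[CO3²⁻] = 1.72 μmol/L

[CO2*] = KH · pCO2 = 10^(−1.42) × 5710×10^-6 = 2.171×10^-4 mol/L
α₀ = 1/(1 + K1/[H⁺] + K1K2/[H⁺]²) = 1/(1 + 10^+0.87 + 10^-2.10) = 0.1188
DIC = [CO2*]/α₀ = 2.171×10^-4 / 0.1188 = 1.828 mmol/L
[CO3²⁻] = α₂·DIC; α₂ = 0.0009433, so [CO3²⁻] = 0.0009433 × 1.828 = 0.00172 mmol/L = 1.72 μmol/L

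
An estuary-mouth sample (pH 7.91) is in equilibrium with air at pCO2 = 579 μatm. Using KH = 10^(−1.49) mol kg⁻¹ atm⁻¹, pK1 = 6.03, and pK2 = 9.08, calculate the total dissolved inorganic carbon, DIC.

DIC = 1.54 mmol/kg

[CO2*] = KH · pCO2 = 10^(−1.49) × 579×10^-6 = 1.874×10^-5 mol/kg
α₀ = 1/(1 + K1/[H⁺] + K1K2/[H⁺]²) = 1/(1 + 10^+1.88 + 10^+0.71) = 0.01220
DIC = [CO2*]/α₀ = 1.874×10^-5 / 0.01220 = 1.54 mmol/kg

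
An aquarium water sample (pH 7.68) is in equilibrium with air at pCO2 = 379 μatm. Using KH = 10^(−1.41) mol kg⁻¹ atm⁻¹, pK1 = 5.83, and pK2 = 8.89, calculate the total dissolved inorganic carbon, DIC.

[CO2*] = KH · pCO2 = 10^(−1.41) × 379×10^-6 = 1.474×10^-5 mol/kg
α₀ = 1/(1 + K1/[H⁺] + K1K2/[H⁺]²) = 1/(1 + 10^+1.85 + 10^+0.64) = 0.01313
DIC = [CO2*]/α₀ = 1.474×10^-5 / 0.01313 = 1.12 mmol/kg

DIC = 1.12 mmol/kg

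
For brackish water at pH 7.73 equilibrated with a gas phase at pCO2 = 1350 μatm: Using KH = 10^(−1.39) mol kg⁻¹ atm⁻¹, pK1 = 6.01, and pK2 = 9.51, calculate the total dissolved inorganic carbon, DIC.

DIC = 2.99 mmol/kg

[CO2*] = KH · pCO2 = 10^(−1.39) × 1350×10^-6 = 5.500×10^-5 mol/kg
α₀ = 1/(1 + K1/[H⁺] + K1K2/[H⁺]²) = 1/(1 + 10^+1.72 + 10^-0.06) = 0.01840
DIC = [CO2*]/α₀ = 5.500×10^-5 / 0.01840 = 2.99 mmol/kg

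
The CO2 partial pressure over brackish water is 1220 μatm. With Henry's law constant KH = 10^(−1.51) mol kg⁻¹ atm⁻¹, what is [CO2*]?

KH = 10^(−1.51) = 3.090×10^-2 mol kg⁻¹ atm⁻¹
[CO2*] = KH · pCO2 = 3.090×10^-2 × 1220×10^-6 atm = 3.77×10^-5 mol/kg

[CO2*] = 37.7 μmol/kg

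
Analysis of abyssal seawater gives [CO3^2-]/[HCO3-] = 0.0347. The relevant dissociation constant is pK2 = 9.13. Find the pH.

pH = 7.67

From K2 = [H⁺][CO3^2-]/[HCO3-]:  pH = pK2 + log₁₀([CO3^2-]/[HCO3-])
log₁₀(0.0347) = -1.460
pH = 9.13 + (-1.460) = 7.67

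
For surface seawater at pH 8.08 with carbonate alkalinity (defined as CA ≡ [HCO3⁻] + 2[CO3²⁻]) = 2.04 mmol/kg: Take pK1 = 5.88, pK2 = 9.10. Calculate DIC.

DIC = 1.89 mmol/kg

CA = [HCO3⁻] + 2[CO3²⁻] = (α₁ + 2α₂)·DIC
At pH 8.08: [H⁺]/K1 = 10^-2.20 = 0.0063096, K2/[H⁺] = 10^-1.02 = 0.095499
α₁ = 1/(1 + 0.0063096 + 0.095499) = 1/1.1018 = 0.9076; α₂ = α₁·K2/[H⁺] = 0.08667
α₁ + 2α₂ = 1.0809
DIC = CA / (α₁ + 2α₂) = 2.04 / 1.0809 = 1.89 mmol/kg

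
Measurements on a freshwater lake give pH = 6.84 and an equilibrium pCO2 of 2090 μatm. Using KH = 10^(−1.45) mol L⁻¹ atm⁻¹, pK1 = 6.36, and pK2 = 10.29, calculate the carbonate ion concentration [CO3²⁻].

[CO3²⁻] = 0.0795 μmol/L

[CO2*] = KH · pCO2 = 10^(−1.45) × 2090×10^-6 = 7.416×10^-5 mol/L
α₀ = 1/(1 + K1/[H⁺] + K1K2/[H⁺]²) = 1/(1 + 10^+0.48 + 10^-2.97) = 0.2487
DIC = [CO2*]/α₀ = 7.416×10^-5 / 0.2487 = 0.2982 mmol/L
[CO3²⁻] = α₂·DIC; α₂ = 0.0002665, so [CO3²⁻] = 0.0002665 × 0.2982 = 7.95×10^-5 mmol/L = 0.0795 μmol/L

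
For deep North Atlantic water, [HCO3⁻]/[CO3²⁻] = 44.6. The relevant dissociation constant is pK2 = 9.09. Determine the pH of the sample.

pH = 7.44

From K2 = [H⁺][CO3²⁻]/[HCO3⁻]:  pH = pK2 − log₁₀([HCO3⁻]/[CO3²⁻])
log₁₀(44.6) = +1.649
pH = 9.09 − (+1.649) = 7.44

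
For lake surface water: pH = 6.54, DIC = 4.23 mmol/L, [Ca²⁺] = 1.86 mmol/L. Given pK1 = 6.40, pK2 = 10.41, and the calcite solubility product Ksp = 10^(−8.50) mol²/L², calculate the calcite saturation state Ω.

α₂ = 1 / (1 + [H⁺]/K2 + [H⁺]²/(K1K2)) = 1 / (1 + 10^+3.87 + 10^+3.73)
   = 1 / (1 + 7413.1 + 5370.3) = 1/1.2784×10^4 = 7.822×10^-5
[CO3²⁻] = α₂ × DIC = 7.822×10^-5 × 4.23 = 0.0003309 mmol/L = 0.3309 μmol/L
Ksp = 10^(−8.50) = 3.162×10^-9
Ω = [Ca²⁺][CO3²⁻]/Ksp = (1.86×10^-3)(3.309×10^-7) / 3.162×10^-9 = 0.195

Ω = 0.195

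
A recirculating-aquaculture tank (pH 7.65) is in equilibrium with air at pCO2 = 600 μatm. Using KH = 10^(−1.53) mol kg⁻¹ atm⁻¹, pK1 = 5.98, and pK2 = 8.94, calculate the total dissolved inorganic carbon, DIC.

[CO2*] = KH · pCO2 = 10^(−1.53) × 600×10^-6 = 1.771×10^-5 mol/kg
α₀ = 1/(1 + K1/[H⁺] + K1K2/[H⁺]²) = 1/(1 + 10^+1.67 + 10^+0.38) = 0.01993
DIC = [CO2*]/α₀ = 1.771×10^-5 / 0.01993 = 0.888 mmol/kg

DIC = 0.888 mmol/kg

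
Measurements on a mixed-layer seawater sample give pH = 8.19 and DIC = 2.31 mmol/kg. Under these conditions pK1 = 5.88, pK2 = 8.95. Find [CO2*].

[CO2*] = 9.60 μmol/kg

α₀ = 1 / (1 + K1/[H⁺] + K1K2/[H⁺]²) = 1 / (1 + 10^+2.31 + 10^+1.55)
   = 1 / (1 + 204.17 + 35.481) = 1/240.66 = 0.004155
[CO2*] = α₀ × DIC = 0.004155 × 2.31 = 0.00960 mmol/kg = 9.60 μmol/kg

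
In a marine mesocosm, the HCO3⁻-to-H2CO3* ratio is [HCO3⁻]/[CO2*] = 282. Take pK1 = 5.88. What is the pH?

pH = 8.33

From K1 = [H⁺][HCO3⁻]/[CO2*]:  pH = pK1 + log₁₀([HCO3⁻]/[CO2*])
log₁₀(282) = +2.450
pH = 5.88 + (+2.450) = 8.33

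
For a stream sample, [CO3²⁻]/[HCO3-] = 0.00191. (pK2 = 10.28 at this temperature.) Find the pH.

From K2 = [H⁺][CO3²⁻]/[HCO3-]:  pH = pK2 + log₁₀([CO3²⁻]/[HCO3-])
log₁₀(0.00191) = -2.719
pH = 10.28 + (-2.719) = 7.56

pH = 7.56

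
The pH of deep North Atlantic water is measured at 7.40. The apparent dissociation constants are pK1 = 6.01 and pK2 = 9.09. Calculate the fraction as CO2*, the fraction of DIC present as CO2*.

α₀ = 1 / (1 + K1/[H⁺] + K1K2/[H⁺]²) = 1 / (1 + 10^+1.39 + 10^-0.30)
   = 1 / (1 + 24.547 + 0.50119) = 1/26.048 = 0.03839

α₀ = 0.0384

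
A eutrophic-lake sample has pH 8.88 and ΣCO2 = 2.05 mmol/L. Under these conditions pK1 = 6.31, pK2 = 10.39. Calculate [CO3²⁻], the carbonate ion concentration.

[CO3²⁻] = 0.0613 mmol/L

α₂ = 1 / (1 + [H⁺]/K2 + [H⁺]²/(K1K2)) = 1 / (1 + 10^+1.51 + 10^-1.06)
   = 1 / (1 + 32.359 + 0.087096) = 1/33.446 = 0.02990
[CO3²⁻] = α₂ × DIC = 0.02990 × 2.05 = 0.0613 mmol/L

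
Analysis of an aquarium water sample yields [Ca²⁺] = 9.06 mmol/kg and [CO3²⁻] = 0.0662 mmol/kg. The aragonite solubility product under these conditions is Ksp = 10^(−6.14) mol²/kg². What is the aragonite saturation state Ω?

Ω = 0.828

Ksp = 10^(−6.14) = 7.244×10^-7
Ω = [Ca²⁺][CO3²⁻]/Ksp = (9.06×10^-3)(0.0662×10^-3) / 7.244×10^-7 = 0.828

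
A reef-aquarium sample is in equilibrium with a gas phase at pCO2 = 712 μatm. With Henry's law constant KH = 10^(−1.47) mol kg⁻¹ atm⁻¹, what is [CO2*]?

KH = 10^(−1.47) = 3.388×10^-2 mol kg⁻¹ atm⁻¹
[CO2*] = KH · pCO2 = 3.388×10^-2 × 712×10^-6 atm = 2.41×10^-5 mol/kg

[CO2*] = 24.1 μmol/kg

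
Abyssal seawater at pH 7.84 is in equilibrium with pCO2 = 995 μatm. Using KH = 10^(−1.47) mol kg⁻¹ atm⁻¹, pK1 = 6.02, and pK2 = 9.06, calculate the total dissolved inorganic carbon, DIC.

[CO2*] = KH · pCO2 = 10^(−1.47) × 995×10^-6 = 3.371×10^-5 mol/kg
α₀ = 1/(1 + K1/[H⁺] + K1K2/[H⁺]²) = 1/(1 + 10^+1.82 + 10^+0.60) = 0.01407
DIC = [CO2*]/α₀ = 3.371×10^-5 / 0.01407 = 2.40 mmol/kg

DIC = 2.40 mmol/kg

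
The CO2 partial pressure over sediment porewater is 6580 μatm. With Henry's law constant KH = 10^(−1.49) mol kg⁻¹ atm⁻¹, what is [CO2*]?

KH = 10^(−1.49) = 3.236×10^-2 mol kg⁻¹ atm⁻¹
[CO2*] = KH · pCO2 = 3.236×10^-2 × 6580×10^-6 atm = 2.13×10^-4 mol/kg

[CO2*] = 213 μmol/kg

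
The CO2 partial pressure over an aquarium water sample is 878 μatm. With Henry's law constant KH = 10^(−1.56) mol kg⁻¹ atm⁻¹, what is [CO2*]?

KH = 10^(−1.56) = 2.754×10^-2 mol kg⁻¹ atm⁻¹
[CO2*] = KH · pCO2 = 2.754×10^-2 × 878×10^-6 atm = 2.42×10^-5 mol/kg

[CO2*] = 24.2 μmol/kg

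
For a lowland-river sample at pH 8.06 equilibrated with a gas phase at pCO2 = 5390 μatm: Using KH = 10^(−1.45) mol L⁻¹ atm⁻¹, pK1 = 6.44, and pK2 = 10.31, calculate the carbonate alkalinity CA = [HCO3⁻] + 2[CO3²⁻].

[CO2*] = KH · pCO2 = 10^(−1.45) × 5390×10^-6 = 1.912×10^-4 mol/L
α₀ = 1/(1 + K1/[H⁺] + K1K2/[H⁺]²) = 1/(1 + 10^+1.62 + 10^-0.63) = 0.02330
DIC = [CO2*]/α₀ = 1.912×10^-4 / 0.02330 = 8.208 mmol/L
CA = (α₁ + 2α₂)·DIC = (0.9712 + 2×0.005462) × 8.208 = 8.06 mmol/L

CA = 8.06 mmol/L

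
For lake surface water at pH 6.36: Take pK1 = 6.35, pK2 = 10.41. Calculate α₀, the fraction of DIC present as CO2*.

α₀ = 1 / (1 + K1/[H⁺] + K1K2/[H⁺]²) = 1 / (1 + 10^+0.01 + 10^-4.04)
   = 1 / (1 + 1.0233 + 9.1201×10^-5) = 1/2.0234 = 0.4942

α₀ = 0.494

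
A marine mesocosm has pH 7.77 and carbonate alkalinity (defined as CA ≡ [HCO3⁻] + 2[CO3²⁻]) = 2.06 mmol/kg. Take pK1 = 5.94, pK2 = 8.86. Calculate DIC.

CA = [HCO3⁻] + 2[CO3²⁻] = (α₁ + 2α₂)·DIC
At pH 7.77: [H⁺]/K1 = 10^-1.83 = 0.014791, K2/[H⁺] = 10^-1.09 = 0.081283
α₁ = 1/(1 + 0.014791 + 0.081283) = 1/1.0961 = 0.9123; α₂ = α₁·K2/[H⁺] = 0.07416
α₁ + 2α₂ = 1.0607
DIC = CA / (α₁ + 2α₂) = 2.06 / 1.0607 = 1.94 mmol/kg

DIC = 1.94 mmol/kg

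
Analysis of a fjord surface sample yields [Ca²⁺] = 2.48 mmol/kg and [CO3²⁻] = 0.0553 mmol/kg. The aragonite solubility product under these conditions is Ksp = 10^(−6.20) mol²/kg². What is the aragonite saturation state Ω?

Ω = 0.217

Ksp = 10^(−6.20) = 6.310×10^-7
Ω = [Ca²⁺][CO3²⁻]/Ksp = (2.48×10^-3)(0.0553×10^-3) / 6.310×10^-7 = 0.217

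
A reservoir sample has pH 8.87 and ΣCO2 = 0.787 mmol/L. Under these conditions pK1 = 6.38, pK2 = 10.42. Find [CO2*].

[CO2*] = 2.47 μmol/L

α₀ = 1 / (1 + K1/[H⁺] + K1K2/[H⁺]²) = 1 / (1 + 10^+2.49 + 10^+0.94)
   = 1 / (1 + 309.03 + 8.7096) = 1/318.74 = 0.003137
[CO2*] = α₀ × DIC = 0.003137 × 0.787 = 0.00247 mmol/L = 2.47 μmol/L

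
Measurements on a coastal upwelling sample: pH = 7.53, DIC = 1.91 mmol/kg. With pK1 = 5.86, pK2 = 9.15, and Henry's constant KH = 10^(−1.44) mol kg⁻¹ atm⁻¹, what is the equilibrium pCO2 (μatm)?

α₀ = 1 / (1 + K1/[H⁺] + K1K2/[H⁺]²) = 1 / (1 + 10^+1.67 + 10^+0.05)
   = 1 / (1 + 46.774 + 1.1220) = 1/48.896 = 0.02045
[CO2*] = α₀ × DIC = 0.02045 × 1.91 = 0.03906 mmol/kg
pCO2 = [CO2*]/KH = 3.906×10^-5 / 3.631×10^-2 = 1080 μatm

pCO2 = 1080 μatm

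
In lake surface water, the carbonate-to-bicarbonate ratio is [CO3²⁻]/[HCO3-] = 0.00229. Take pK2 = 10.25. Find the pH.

From K2 = [H⁺][CO3²⁻]/[HCO3-]:  pH = pK2 + log₁₀([CO3²⁻]/[HCO3-])
log₁₀(0.00229) = -2.640
pH = 10.25 + (-2.640) = 7.61

pH = 7.61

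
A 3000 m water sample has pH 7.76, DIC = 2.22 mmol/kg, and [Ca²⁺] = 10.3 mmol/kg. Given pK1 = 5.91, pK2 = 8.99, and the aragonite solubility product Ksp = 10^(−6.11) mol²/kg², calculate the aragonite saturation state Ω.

Ω = 1.62

α₂ = 1 / (1 + [H⁺]/K2 + [H⁺]²/(K1K2)) = 1 / (1 + 10^+1.23 + 10^-0.62)
   = 1 / (1 + 16.982 + 0.23988) = 1/18.222 = 0.05488
[CO3²⁻] = α₂ × DIC = 0.05488 × 2.22 = 0.1218 mmol/kg
Ksp = 10^(−6.11) = 7.762×10^-7
Ω = [Ca²⁺][CO3²⁻]/Ksp = (10.3×10^-3)(1.218×10^-4) / 7.762×10^-7 = 1.62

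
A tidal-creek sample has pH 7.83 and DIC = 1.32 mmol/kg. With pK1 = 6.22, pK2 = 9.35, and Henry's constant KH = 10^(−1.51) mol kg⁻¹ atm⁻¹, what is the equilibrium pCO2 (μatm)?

α₀ = 1 / (1 + K1/[H⁺] + K1K2/[H⁺]²) = 1 / (1 + 10^+1.61 + 10^+0.09)
   = 1 / (1 + 40.738 + 1.2303) = 1/42.968 = 0.02327
[CO2*] = α₀ × DIC = 0.02327 × 1.32 = 0.03072 mmol/kg
pCO2 = [CO2*]/KH = 3.072×10^-5 / 3.090×10^-2 = 994 μatm

pCO2 = 994 μatm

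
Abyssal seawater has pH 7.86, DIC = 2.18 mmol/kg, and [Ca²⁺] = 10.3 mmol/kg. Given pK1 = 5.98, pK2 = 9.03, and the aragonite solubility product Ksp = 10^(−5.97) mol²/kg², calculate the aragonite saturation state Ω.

Ω = 1.31

α₂ = 1 / (1 + [H⁺]/K2 + [H⁺]²/(K1K2)) = 1 / (1 + 10^+1.17 + 10^-0.71)
   = 1 / (1 + 14.791 + 0.19498) = 1/15.986 = 0.06255
[CO3²⁻] = α₂ × DIC = 0.06255 × 2.18 = 0.1364 mmol/kg
Ksp = 10^(−5.97) = 1.072×10^-6
Ω = [Ca²⁺][CO3²⁻]/Ksp = (10.3×10^-3)(1.364×10^-4) / 1.072×10^-6 = 1.31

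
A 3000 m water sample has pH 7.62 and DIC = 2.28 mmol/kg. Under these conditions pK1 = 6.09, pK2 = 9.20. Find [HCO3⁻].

α₁ = 1 / (1 + [H⁺]/K1 + K2/[H⁺]) = 1 / (1 + 10^-1.53 + 10^-1.58)
   = 1 / (1 + 0.029512 + 0.026303) = 1/1.0558 = 0.9471
[HCO3⁻] = α₁ × DIC = 0.9471 × 2.28 = 2.16 mmol/kg

[HCO3⁻] = 2.16 mmol/kg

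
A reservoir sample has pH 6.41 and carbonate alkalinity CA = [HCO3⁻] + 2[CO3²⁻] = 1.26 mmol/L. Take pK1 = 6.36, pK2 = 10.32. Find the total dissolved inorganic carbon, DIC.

DIC = 2.38 mmol/L

CA = [HCO3⁻] + 2[CO3²⁻] = (α₁ + 2α₂)·DIC
At pH 6.41: [H⁺]/K1 = 10^-0.05 = 0.89125, K2/[H⁺] = 10^-3.91 = 0.00012303
α₁ = 1/(1 + 0.89125 + 0.00012303) = 1/1.8914 = 0.5287; α₂ = α₁·K2/[H⁺] = 6.505×10^-5
α₁ + 2α₂ = 0.5288
DIC = CA / (α₁ + 2α₂) = 1.26 / 0.5288 = 2.38 mmol/L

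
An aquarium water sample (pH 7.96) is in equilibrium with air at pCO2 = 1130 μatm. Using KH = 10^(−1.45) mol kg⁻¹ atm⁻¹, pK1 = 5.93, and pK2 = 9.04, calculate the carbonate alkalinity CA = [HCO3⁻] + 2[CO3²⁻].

CA = 5.01 mmol/kg

[CO2*] = KH · pCO2 = 10^(−1.45) × 1130×10^-6 = 4.009×10^-5 mol/kg
α₀ = 1/(1 + K1/[H⁺] + K1K2/[H⁺]²) = 1/(1 + 10^+2.03 + 10^+0.95) = 0.008542
DIC = [CO2*]/α₀ = 4.009×10^-5 / 0.008542 = 4.694 mmol/kg
CA = (α₁ + 2α₂)·DIC = (0.9153 + 2×0.07613) × 4.694 = 5.01 mmol/kg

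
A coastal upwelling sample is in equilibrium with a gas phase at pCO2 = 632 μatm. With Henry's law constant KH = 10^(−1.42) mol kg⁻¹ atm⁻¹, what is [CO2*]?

[CO2*] = 24.0 μmol/kg

KH = 10^(−1.42) = 3.802×10^-2 mol kg⁻¹ atm⁻¹
[CO2*] = KH · pCO2 = 3.802×10^-2 × 632×10^-6 atm = 2.40×10^-5 mol/kg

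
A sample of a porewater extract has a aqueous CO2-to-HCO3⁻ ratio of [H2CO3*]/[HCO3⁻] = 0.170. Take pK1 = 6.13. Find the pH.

pH = 6.90

From K1 = [H⁺][HCO3⁻]/[H2CO3*]:  pH = pK1 − log₁₀([H2CO3*]/[HCO3⁻])
log₁₀(0.170) = -0.770
pH = 6.13 − (-0.770) = 6.90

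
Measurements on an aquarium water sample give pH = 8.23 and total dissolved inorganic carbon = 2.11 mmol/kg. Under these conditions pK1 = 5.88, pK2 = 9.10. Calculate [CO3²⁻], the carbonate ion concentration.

α₂ = 1 / (1 + [H⁺]/K2 + [H⁺]²/(K1K2)) = 1 / (1 + 10^+0.87 + 10^-1.48)
   = 1 / (1 + 7.4131 + 0.033113) = 1/8.4462 = 0.1184
[CO3²⁻] = α₂ × DIC = 0.1184 × 2.11 = 0.250 mmol/kg

[CO3²⁻] = 0.250 mmol/kg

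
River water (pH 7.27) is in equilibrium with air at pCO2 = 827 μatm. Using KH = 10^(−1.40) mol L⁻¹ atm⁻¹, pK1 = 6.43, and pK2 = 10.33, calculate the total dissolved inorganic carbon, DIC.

DIC = 0.261 mmol/L

[CO2*] = KH · pCO2 = 10^(−1.40) × 827×10^-6 = 3.292×10^-5 mol/L
α₀ = 1/(1 + K1/[H⁺] + K1K2/[H⁺]²) = 1/(1 + 10^+0.84 + 10^-2.22) = 0.1262
DIC = [CO2*]/α₀ = 3.292×10^-5 / 0.1262 = 0.261 mmol/L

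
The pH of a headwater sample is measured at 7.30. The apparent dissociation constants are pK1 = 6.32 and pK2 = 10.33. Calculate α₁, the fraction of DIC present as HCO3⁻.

α₁ = 1 / (1 + [H⁺]/K1 + K2/[H⁺]) = 1 / (1 + 10^-0.98 + 10^-3.03)
   = 1 / (1 + 0.10471 + 0.00093325) = 1/1.1056 = 0.9044

α₁ = 0.904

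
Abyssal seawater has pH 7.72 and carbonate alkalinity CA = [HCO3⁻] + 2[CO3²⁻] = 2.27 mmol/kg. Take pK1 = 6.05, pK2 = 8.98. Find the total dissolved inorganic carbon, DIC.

DIC = 2.20 mmol/kg

CA = [HCO3⁻] + 2[CO3²⁻] = (α₁ + 2α₂)·DIC
At pH 7.72: [H⁺]/K1 = 10^-1.67 = 0.021380, K2/[H⁺] = 10^-1.26 = 0.054954
α₁ = 1/(1 + 0.021380 + 0.054954) = 1/1.0763 = 0.9291; α₂ = α₁·K2/[H⁺] = 0.05106
α₁ + 2α₂ = 1.0312
DIC = CA / (α₁ + 2α₂) = 2.27 / 1.0312 = 2.20 mmol/kg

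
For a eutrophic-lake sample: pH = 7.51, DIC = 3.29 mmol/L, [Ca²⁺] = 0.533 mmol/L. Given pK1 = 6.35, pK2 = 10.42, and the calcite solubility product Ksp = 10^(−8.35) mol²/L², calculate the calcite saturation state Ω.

Ω = 0.451

α₂ = 1 / (1 + [H⁺]/K2 + [H⁺]²/(K1K2)) = 1 / (1 + 10^+2.91 + 10^+1.75)
   = 1 / (1 + 812.83 + 56.234) = 1/870.06 = 0.001149
[CO3²⁻] = α₂ × DIC = 0.001149 × 3.29 = 0.003781 mmol/L = 3.781 μmol/L
Ksp = 10^(−8.35) = 4.467×10^-9
Ω = [Ca²⁺][CO3²⁻]/Ksp = (0.533×10^-3)(3.781×10^-6) / 4.467×10^-9 = 0.451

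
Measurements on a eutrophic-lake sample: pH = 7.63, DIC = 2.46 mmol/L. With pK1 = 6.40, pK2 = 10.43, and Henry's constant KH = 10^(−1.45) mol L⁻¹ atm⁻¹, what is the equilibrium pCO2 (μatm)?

α₀ = 1 / (1 + K1/[H⁺] + K1K2/[H⁺]²) = 1 / (1 + 10^+1.23 + 10^-1.57)
   = 1 / (1 + 16.982 + 0.026915) = 1/18.009 = 0.05553
[CO2*] = α₀ × DIC = 0.05553 × 2.46 = 0.1366 mmol/L
pCO2 = [CO2*]/KH = 1.366×10^-4 / 3.548×10^-2 = 3850 μatm

pCO2 = 3850 μatm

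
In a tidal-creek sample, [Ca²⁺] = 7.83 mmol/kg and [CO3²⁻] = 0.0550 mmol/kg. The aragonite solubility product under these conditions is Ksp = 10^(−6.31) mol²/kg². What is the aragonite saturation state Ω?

Ksp = 10^(−6.31) = 4.898×10^-7
Ω = [Ca²⁺][CO3²⁻]/Ksp = (7.83×10^-3)(0.0550×10^-3) / 4.898×10^-7 = 0.879

Ω = 0.879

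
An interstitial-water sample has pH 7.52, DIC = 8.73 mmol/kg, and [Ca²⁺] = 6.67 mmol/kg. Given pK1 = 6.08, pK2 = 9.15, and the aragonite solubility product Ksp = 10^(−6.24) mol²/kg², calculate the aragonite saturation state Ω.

α₂ = 1 / (1 + [H⁺]/K2 + [H⁺]²/(K1K2)) = 1 / (1 + 10^+1.63 + 10^+0.19)
   = 1 / (1 + 42.658 + 1.5488) = 1/45.207 = 0.02212
[CO3²⁻] = α₂ × DIC = 0.02212 × 8.73 = 0.1931 mmol/kg
Ksp = 10^(−6.24) = 5.754×10^-7
Ω = [Ca²⁺][CO3²⁻]/Ksp = (6.67×10^-3)(1.931×10^-4) / 5.754×10^-7 = 2.24

Ω = 2.24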